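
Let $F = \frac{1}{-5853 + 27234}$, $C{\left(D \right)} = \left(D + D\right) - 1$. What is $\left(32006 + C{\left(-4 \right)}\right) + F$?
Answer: $\frac{684127858}{21381} \approx 31997.0$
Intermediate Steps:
$C{\left(D \right)} = -1 + 2 D$ ($C{\left(D \right)} = 2 D - 1 = -1 + 2 D$)
$F = \frac{1}{21381} \approx 4.677 \cdot 10^{-5}$
$\left(32006 + C{\left(-4 \right)}\right) + F = \left(32006 + \left(-1 + 2 \left(-4\right)\right)\right) + \frac{1}{21381} = \left(32006 - 9\right) + \frac{1}{21381} = 31997 + \frac{1}{21381} = \frac{684127858}{21381}$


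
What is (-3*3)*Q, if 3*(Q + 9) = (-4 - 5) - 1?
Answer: 111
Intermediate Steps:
Q = -37/3 (Q = -9 + ((-4 - 5) - 1)/3 = -9 + (-9 - 1)/3 = -9 + (1/3)*(-10) = -9 - 10/3 = -37/3 ≈ -12.333)
(-3*3)*Q = -3*3*(-37/3) = -9*(-37/3) = 111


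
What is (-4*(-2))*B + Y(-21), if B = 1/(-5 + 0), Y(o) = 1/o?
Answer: -173/105 ≈ -1.6476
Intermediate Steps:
B = -1/5 (B = 1/(-5) = -1/5 ≈ -0.20000)
(-4*(-2))*B + Y(-21) = -4*(-2)*(-1/5) + 1/(-21) = 8*(-1/5) - 1/21 = -8/5 - 1/21 = -173/105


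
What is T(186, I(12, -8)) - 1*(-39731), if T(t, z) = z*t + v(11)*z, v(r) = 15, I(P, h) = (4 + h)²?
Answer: 42947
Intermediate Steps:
T(t, z) = 15*z + t*z (T(t, z) = z*t + 15*z = t*z + 15*z = 15*z + t*z)
T(186, I(12, -8)) - 1*(-39731) = (4 - 8)²*(15 + 186) - 1*(-39731) = (-4)²*201 + 39731 = 16*201 + 39731 = 3216 + 39731 = 42947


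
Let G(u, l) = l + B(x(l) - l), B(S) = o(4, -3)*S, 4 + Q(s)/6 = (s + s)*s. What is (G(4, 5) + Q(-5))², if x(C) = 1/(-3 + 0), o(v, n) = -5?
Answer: 851929/9 ≈ 94659.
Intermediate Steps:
Q(s) = -24 + 12*s² (Q(s) = -24 + 6*((s + s)*s) = -24 + 6*((2*s)*s) = -24 + 6*(2*s²) = -24 + 12*s²)
x(C) = -⅓ (x(C) = 1/(-3) = -⅓)
B(S) = -5*S
G(u, l) = 5/3 + 6*l (G(u, l) = l - 5*(-⅓ - l) = l + (5/3 + 5*l) = 5/3 + 6*l)
(G(4, 5) + Q(-5))² = ((5/3 + 6*5) + (-24 + 12*(-5)²))² = ((5/3 + 30) + (-24 + 12*25))² = (95/3 + (-24 + 300))² = (95/3 + 276)² = (923/3)² = 851929/9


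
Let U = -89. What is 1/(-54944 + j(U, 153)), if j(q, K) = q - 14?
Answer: -1/55047 ≈ -1.8166e-5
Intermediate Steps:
j(q, K) = -14 + q
1/(-54944 + j(U, 153)) = 1/(-54944 + (-14 - 89)) = 1/(-54944 - 103) = 1/(-55047) = -1/55047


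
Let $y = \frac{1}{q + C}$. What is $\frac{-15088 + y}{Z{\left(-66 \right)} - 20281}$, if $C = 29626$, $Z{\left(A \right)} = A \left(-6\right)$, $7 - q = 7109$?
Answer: $\frac{339842111}{447889740} \approx 0.75876$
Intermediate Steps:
$q = -7102$ ($q = 7 - 7109 = -7102$)
$Z{\left(A \right)} = - 6 A$
$y = \frac{1}{22524}$ ($y = \frac{1}{-7102 + 29626} = \frac{1}{22524} \approx 4.4397 \cdot 10^{-5}$)
$\frac{-15088 + y}{Z{\left(-66 \right)} - 20281} = \frac{-15088 + \frac{1}{22524}}{\left(-6\right) \left(-66\right) - 20281} = - \frac{339842111}{22524 \left(396 - 20281\right)} = - \frac{339842111}{22524 \left(-19885\right)} = \left(- \frac{339842111}{22524}\right) \left(- \frac{1}{19885}\right) = \frac{339842111}{447889740}$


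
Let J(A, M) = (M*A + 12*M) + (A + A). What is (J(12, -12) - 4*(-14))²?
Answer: 43264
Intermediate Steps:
J(A, M) = 2*A + 12*M + A*M (J(A, M) = (A*M + 12*M) + 2*A = (12*M + A*M) + 2*A = 2*A + 12*M + A*M)
(J(12, -12) - 4*(-14))² = ((2*12 + 12*(-12) + 12*(-12)) - 4*(-14))² = ((24 - 144 - 144) + 56)² = (-264 + 56)² = (-208)² = 43264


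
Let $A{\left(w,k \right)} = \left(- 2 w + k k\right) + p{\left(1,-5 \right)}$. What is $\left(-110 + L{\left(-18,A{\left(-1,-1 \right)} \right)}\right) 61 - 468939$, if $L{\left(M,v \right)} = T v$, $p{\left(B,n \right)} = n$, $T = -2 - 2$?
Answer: $-475161$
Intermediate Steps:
$T = -4$ ($T = -2 - 2 = -4$)
$A{\left(w,k \right)} = -5 + k^{2} - 2 w$ ($A{\left(w,k \right)} = \left(- 2 w + k k\right) - 5 = \left(- 2 w + k^{2}\right) - 5 = \left(k^{2} - 2 w\right) - 5 = -5 + k^{2} - 2 w$)
$L{\left(M,v \right)} = - 4 v$
$\left(-110 + L{\left(-18,A{\left(-1,-1 \right)} \right)}\right) 61 - 468939 = \left(-110 - 4 \left(-5 + \left(-1\right)^{2} - -2\right)\right) 61 - 468939 = \left(-110 - 4 \left(-5 + 1 + 2\right)\right) 61 - 468939 = \left(-110 - -8\right) 61 - 468939 = \left(-110 + 8\right) 61 - 468939 = \left(-102\right) 61 - 468939 = -6222 - 468939 = -475161$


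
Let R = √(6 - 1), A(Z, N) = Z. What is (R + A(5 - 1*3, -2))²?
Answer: (2 + √5)² ≈ 17.944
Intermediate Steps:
R = √5 ≈ 2.2361
(R + A(5 - 1*3, -2))² = (√5 + (5 - 1*3))² = (√5 + (5 - 3))² = (√5 + 2)² = (2 + √5)²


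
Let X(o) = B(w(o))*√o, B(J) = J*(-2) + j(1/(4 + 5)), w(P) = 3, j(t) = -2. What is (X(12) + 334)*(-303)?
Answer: -101202 + 4848*√3 ≈ -92805.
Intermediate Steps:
B(J) = -2 - 2*J (B(J) = J*(-2) - 2 = -2*J - 2 = -2 - 2*J)
X(o) = -8*√o (X(o) = (-2 - 2*3)*√o = (-2 - 6)*√o = -8*√o)
(X(12) + 334)*(-303) = (-16*√3 + 334)*(-303) = (334 - 16*√3)*(-303) = -101202 + 4848*√3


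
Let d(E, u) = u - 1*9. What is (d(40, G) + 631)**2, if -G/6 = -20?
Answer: 550564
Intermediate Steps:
G = 120 (G = -6*(-20) = 120)
d(E, u) = -9 + u (d(E, u) = u - 9 = -9 + u)
(d(40, G) + 631)**2 = ((-9 + 120) + 631)**2 = (111 + 631)**2 = 742**2 = 550564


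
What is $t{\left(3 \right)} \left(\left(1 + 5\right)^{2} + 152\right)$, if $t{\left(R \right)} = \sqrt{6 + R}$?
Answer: $564$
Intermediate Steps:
$t{\left(3 \right)} \left(\left(1 + 5\right)^{2} + 152\right) = \sqrt{6 + 3} \left(\left(1 + 5\right)^{2} + 152\right) = \sqrt{9} \left(6^{2} + 152\right) = 3 \left(36 + 152\right) = 3 \cdot 188 = 564$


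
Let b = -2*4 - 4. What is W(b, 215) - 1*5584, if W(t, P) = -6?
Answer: -5590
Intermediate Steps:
b = -12 (b = -8 - 4 = -12)
W(b, 215) - 1*5584 = -6 - 1*5584 = -6 - 5584 = -5590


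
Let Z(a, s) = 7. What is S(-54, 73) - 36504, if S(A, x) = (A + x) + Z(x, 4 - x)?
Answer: -36478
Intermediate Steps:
S(A, x) = 7 + A + x (S(A, x) = (A + x) + 7 = 7 + A + x)
S(-54, 73) - 36504 = (7 - 54 + 73) - 36504 = 26 - 36504 = -36478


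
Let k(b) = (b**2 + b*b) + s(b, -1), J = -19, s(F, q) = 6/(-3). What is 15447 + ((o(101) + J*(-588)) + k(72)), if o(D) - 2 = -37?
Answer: 36950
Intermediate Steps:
s(F, q) = -2 (s(F, q) = 6*(-1/3) = -2)
o(D) = -35 (o(D) = 2 - 37 = -35)
k(b) = -2 + 2*b**2 (k(b) = (b**2 + b*b) - 2 = (b**2 + b**2) - 2 = 2*b**2 - 2 = -2 + 2*b**2)
15447 + ((o(101) + J*(-588)) + k(72)) = 15447 + ((-35 - 19*(-588)) + (-2 + 2*72**2)) = 15447 + ((-35 + 11172) + (-2 + 2*5184)) = 15447 + (11137 + (-2 + 10368)) = 15447 + (11137 + 10366) = 15447 + 21503 = 36950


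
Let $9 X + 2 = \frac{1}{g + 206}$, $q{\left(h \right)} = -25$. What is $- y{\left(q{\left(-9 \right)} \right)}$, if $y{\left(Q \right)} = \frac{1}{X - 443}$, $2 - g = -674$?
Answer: $\frac{7938}{3518297} \approx 0.0022562$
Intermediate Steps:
$g = 676$ ($g = 2 - -674 = 2 + 674 = 676$)
$X = - \frac{1763}{7938}$ ($X = - \frac{2}{9} + \frac{1}{9 \left(676 + 206\right)} = - \frac{2}{9} + \frac{1}{9 \cdot 882} = - \frac{2}{9} + \frac{1}{9} \cdot \frac{1}{882} = - \frac{2}{9} + \frac{1}{7938} = - \frac{1763}{7938} \approx -0.2221$)
$y{\left(Q \right)} = - \frac{7938}{3518297}$ ($y{\left(Q \right)} = \frac{1}{- \frac{1763}{7938} - 443} = \frac{1}{- \frac{3518297}{7938}} = - \frac{7938}{3518297}$)
$- y{\left(q{\left(-9 \right)} \right)} = \left(-1\right) \left(- \frac{7938}{3518297}\right) = \frac{7938}{3518297}$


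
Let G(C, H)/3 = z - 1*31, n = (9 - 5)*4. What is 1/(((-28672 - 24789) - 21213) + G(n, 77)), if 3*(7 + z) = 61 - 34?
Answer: -1/74761 ≈ -1.3376e-5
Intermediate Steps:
n = 16 (n = 4*4 = 16)
z = 2 (z = -7 + (61 - 34)/3 = -7 + (⅓)*27 = -7 + 9 = 2)
G(C, H) = -87 (G(C, H) = 3*(2 - 1*31) = 3*(2 - 31) = 3*(-29) = -87)
1/(((-28672 - 24789) - 21213) + G(n, 77)) = 1/(((-28672 - 24789) - 21213) - 87) = 1/((-53461 - 21213) - 87) = 1/(-74674 - 87) = 1/(-74761) = -1/74761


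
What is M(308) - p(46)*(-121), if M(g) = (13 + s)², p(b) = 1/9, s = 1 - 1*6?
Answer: 697/9 ≈ 77.444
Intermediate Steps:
s = -5 (s = 1 - 6 = -5)
p(b) = ⅑
M(g) = 64 (M(g) = (13 - 5)² = 8² = 64)
M(308) - p(46)*(-121) = 64 - (-121)/9 = 64 - 1*(-121/9) = 64 + 121/9 = 697/9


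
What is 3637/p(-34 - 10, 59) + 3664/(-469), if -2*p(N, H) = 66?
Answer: -1826665/15477 ≈ -118.02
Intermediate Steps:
p(N, H) = -33 (p(N, H) = -½*66 = -33)
3637/p(-34 - 10, 59) + 3664/(-469) = 3637/(-33) + 3664/(-469) = 3637*(-1/33) + 3664*(-1/469) = -3637/33 - 3664/469 = -1826665/15477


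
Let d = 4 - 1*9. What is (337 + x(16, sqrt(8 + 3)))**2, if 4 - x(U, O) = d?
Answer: 119716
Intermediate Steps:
d = -5 (d = 4 - 9 = -5)
x(U, O) = 9 (x(U, O) = 4 - 1*(-5) = 4 + 5 = 9)
(337 + x(16, sqrt(8 + 3)))**2 = (337 + 9)**2 = 346**2 = 119716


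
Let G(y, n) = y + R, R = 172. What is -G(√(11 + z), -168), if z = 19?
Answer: -172 - √30 ≈ -177.48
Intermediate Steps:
G(y, n) = 172 + y (G(y, n) = y + 172 = 172 + y)
-G(√(11 + z), -168) = -(172 + √(11 + 19)) = -(172 + √30) = -172 - √30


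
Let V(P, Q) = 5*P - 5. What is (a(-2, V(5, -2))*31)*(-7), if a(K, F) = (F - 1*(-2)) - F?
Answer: -434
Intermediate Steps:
V(P, Q) = -5 + 5*P
a(K, F) = 2 (a(K, F) = (F + 2) - F = (2 + F) - F = 2)
(a(-2, V(5, -2))*31)*(-7) = (2*31)*(-7) = 62*(-7) = -434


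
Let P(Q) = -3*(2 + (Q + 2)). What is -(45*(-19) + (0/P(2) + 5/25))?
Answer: 4274/5 ≈ 854.80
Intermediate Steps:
P(Q) = -12 - 3*Q (P(Q) = -3*(2 + (2 + Q)) = -3*(4 + Q) = -12 - 3*Q)
-(45*(-19) + (0/P(2) + 5/25)) = -(45*(-19) + (0/(-12 - 3*2) + 5/25)) = -(-855 + (0/(-12 - 6) + 5*(1/25))) = -(-855 + (0/(-18) + ⅕)) = -(-855 + (0*(-1/18) + ⅕)) = -(-855 + (0 + ⅕)) = -(-855 + ⅕) = -1*(-4274/5) = 4274/5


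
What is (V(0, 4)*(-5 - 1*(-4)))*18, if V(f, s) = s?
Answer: -72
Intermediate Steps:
(V(0, 4)*(-5 - 1*(-4)))*18 = (4*(-5 - 1*(-4)))*18 = (4*(-5 + 4))*18 = (4*(-1))*18 = -4*18 = -72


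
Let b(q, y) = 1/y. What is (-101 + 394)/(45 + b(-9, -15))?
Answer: 4395/674 ≈ 6.5208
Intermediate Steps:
(-101 + 394)/(45 + b(-9, -15)) = (-101 + 394)/(45 + 1/(-15)) = 293/(45 - 1/15) = 293/(674/15) = 293*(15/674) = 4395/674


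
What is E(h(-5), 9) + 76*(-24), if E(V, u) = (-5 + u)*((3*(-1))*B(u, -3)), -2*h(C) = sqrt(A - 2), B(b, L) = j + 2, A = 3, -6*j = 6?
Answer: -1836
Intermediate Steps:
j = -1 (j = -1/6*6 = -1)
B(b, L) = 1 (B(b, L) = -1 + 2 = 1)
h(C) = -1/2 (h(C) = -sqrt(3 - 2)/2 = -sqrt(1)/2 = -1/2*1 = -1/2)
E(V, u) = 15 - 3*u (E(V, u) = (-5 + u)*((3*(-1))*1) = (-5 + u)*(-3*1) = (-5 + u)*(-3) = 15 - 3*u)
E(h(-5), 9) + 76*(-24) = (15 - 3*9) + 76*(-24) = (15 - 27) - 1824 = -12 - 1824 = -1836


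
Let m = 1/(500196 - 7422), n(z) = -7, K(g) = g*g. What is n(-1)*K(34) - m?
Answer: -3987527209/492774 ≈ -8092.0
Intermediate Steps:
K(g) = g²
m = 1/492774 ≈ 2.0293e-6
n(-1)*K(34) - m = -7*34² - 1*1/492774 = -7*1156 - 1/492774 = -8092 - 1/492774 = -3987527209/492774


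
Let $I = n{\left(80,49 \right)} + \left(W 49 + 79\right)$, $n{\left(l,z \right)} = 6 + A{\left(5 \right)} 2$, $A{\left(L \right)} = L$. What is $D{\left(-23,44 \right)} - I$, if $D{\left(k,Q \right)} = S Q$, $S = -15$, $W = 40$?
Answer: $-2715$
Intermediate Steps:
$n{\left(l,z \right)} = 16$ ($n{\left(l,z \right)} = 6 + 5 \cdot 2 = 6 + 10 = 16$)
$D{\left(k,Q \right)} = - 15 Q$
$I = 2055$ ($I = 16 + \left(40 \cdot 49 + 79\right) = 16 + \left(1960 + 79\right) = 16 + 2039 = 2055$)
$D{\left(-23,44 \right)} - I = \left(-15\right) 44 - 2055 = -660 - 2055 = -2715$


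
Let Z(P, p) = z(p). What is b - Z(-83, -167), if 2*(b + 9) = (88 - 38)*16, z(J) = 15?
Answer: 376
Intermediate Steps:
Z(P, p) = 15
b = 391 (b = -9 + ((88 - 38)*16)/2 = -9 + (50*16)/2 = -9 + (1/2)*800 = -9 + 400 = 391)
b - Z(-83, -167) = 391 - 1*15 = 391 - 15 = 376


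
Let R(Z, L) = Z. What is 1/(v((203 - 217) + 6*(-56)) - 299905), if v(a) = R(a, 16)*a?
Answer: -1/177405 ≈ -5.6368e-6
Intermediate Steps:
v(a) = a² (v(a) = a*a = a²)
1/(v((203 - 217) + 6*(-56)) - 299905) = 1/(((203 - 217) + 6*(-56))² - 299905) = 1/((-14 - 336)² - 299905) = 1/((-350)² - 299905) = 1/(122500 - 299905) = 1/(-177405) = -1/177405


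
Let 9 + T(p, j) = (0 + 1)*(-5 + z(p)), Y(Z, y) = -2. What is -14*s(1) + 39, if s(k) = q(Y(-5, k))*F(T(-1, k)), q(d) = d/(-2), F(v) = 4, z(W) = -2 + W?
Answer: -17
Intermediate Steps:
T(p, j) = -16 + p (T(p, j) = -9 + (0 + 1)*(-5 + (-2 + p)) = -9 + 1*(-7 + p) = -9 + (-7 + p) = -16 + p)
q(d) = -d/2 (q(d) = d*(-½) = -d/2)
s(k) = 4 (s(k) = -½*(-2)*4 = 1*4 = 4)
-14*s(1) + 39 = -14*4 + 39 = -56 + 39 = -17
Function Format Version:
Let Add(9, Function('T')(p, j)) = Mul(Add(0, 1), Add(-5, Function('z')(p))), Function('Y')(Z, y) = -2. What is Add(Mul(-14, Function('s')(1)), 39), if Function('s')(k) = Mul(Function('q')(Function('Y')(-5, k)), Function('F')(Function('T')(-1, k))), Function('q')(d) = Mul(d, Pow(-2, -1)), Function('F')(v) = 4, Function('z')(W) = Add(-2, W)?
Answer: -17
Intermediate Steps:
Function('T')(p, j) = Add(-16, p) (Function('T')(p, j) = Add(-9, Mul(Add(0, 1), Add(-5, Add(-2, p)))) = Add(-9, Mul(1, Add(-7, p))) = Add(-9, Add(-7, p)) = Add(-16, p))
Function('q')(d) = Mul(Rational(-1, 2), d) (Function('q')(d) = Mul(d, Rational(-1, 2)) = Mul(Rational(-1, 2), d))
Function('s')(k) = 4 (Function('s')(k) = Mul(Mul(Rational(-1, 2), -2), 4) = Mul(1, 4) = 4)
Add(Mul(-14, Function('s')(1)), 39) = Add(Mul(-14, 4), 39) = Add(-56, 39) = -17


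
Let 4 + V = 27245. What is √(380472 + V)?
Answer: √407713 ≈ 638.52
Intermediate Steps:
V = 27241 (V = -4 + 27245 = 27241)
√(380472 + V) = √(380472 + 27241) = √407713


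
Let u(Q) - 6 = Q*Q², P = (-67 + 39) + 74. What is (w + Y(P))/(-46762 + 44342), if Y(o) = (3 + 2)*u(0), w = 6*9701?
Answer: -14559/605 ≈ -24.064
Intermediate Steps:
w = 58206
P = 46 (P = -28 + 74 = 46)
u(Q) = 6 + Q³ (u(Q) = 6 + Q*Q² = 6 + Q³)
Y(o) = 30 (Y(o) = (3 + 2)*(6 + 0³) = 5*(6 + 0) = 5*6 = 30)
(w + Y(P))/(-46762 + 44342) = (58206 + 30)/(-46762 + 44342) = 58236/(-2420) = 58236*(-1/2420) = -14559/605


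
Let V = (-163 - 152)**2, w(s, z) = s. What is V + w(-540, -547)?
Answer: 98685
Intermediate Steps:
V = 99225 (V = (-315)**2 = 99225)
V + w(-540, -547) = 99225 - 540 = 98685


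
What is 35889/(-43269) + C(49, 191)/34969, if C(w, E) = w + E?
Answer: -414872627/504357887 ≈ -0.82258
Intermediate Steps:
C(w, E) = E + w
35889/(-43269) + C(49, 191)/34969 = 35889/(-43269) + (191 + 49)/34969 = 35889*(-1/43269) + 240*(1/34969) = -11963/14423 + 240/34969 = -414872627/504357887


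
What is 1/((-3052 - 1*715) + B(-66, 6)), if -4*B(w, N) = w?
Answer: -2/7501 ≈ -0.00026663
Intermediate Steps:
B(w, N) = -w/4
1/((-3052 - 1*715) + B(-66, 6)) = 1/((-3052 - 1*715) - 1/4*(-66)) = 1/((-3052 - 715) + 33/2) = 1/(-3767 + 33/2) = 1/(-7501/2) = -2/7501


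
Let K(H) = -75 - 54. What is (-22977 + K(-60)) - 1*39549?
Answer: -62655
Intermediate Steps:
K(H) = -129
(-22977 + K(-60)) - 1*39549 = (-22977 - 129) - 1*39549 = -23106 - 39549 = -62655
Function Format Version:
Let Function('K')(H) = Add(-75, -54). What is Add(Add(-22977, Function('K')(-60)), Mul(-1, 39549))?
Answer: -62655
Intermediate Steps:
Function('K')(H) = -129
Add(Add(-22977, Function('K')(-60)), Mul(-1, 39549)) = Add(Add(-22977, -129), Mul(-1, 39549)) = Add(-23106, -39549) = -62655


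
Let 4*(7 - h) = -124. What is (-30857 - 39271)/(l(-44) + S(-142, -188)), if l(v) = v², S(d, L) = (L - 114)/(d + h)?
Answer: -3646656/100823 ≈ -36.169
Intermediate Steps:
h = 38 (h = 7 - ¼*(-124) = 7 + 31 = 38)
S(d, L) = (-114 + L)/(38 + d) (S(d, L) = (L - 114)/(d + 38) = (-114 + L)/(38 + d))
(-30857 - 39271)/(l(-44) + S(-142, -188)) = (-30857 - 39271)/((-44)² + (-114 - 188)/(38 - 142)) = -70128/(1936 - 302/(-104)) = -70128/(1936 - 1/104*(-302)) = -70128/(1936 + 151/52) = -70128/100823/52 = -70128*52/100823 = -3646656/100823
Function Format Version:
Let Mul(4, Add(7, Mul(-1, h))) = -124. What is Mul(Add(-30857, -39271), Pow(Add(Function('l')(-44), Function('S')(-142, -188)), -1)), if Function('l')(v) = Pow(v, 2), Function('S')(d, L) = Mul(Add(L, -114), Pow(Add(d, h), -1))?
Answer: Rational(-3646656, 100823) ≈ -36.169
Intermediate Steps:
h = 38 (h = Add(7, Mul(Rational(-1, 4), -124)) = Add(7, 31) = 38)
Function('S')(d, L) = Mul(Pow(Add(38, d), -1), Add(-114, L)) (Function('S')(d, L) = Mul(Add(L, -114), Pow(Add(d, 38), -1)) = Mul(Add(-114, L), Pow(Add(38, d), -1)) = Mul(Pow(Add(38, d), -1), Add(-114, L)))
Mul(Add(-30857, -39271), Pow(Add(Function('l')(-44), Function('S')(-142, -188)), -1)) = Mul(Add(-30857, -39271), Pow(Add(Pow(-44, 2), Mul(Pow(Add(38, -142), -1), Add(-114, -188))), -1)) = Mul(-70128, Pow(Add(1936, Mul(Pow(-104, -1), -302)), -1)) = Mul(-70128, Pow(Add(1936, Mul(Rational(-1, 104), -302)), -1)) = Mul(-70128, Pow(Add(1936, Rational(151, 52)), -1)) = Mul(-70128, Pow(Rational(100823, 52), -1)) = Mul(-70128, Rational(52, 100823)) = Rational(-3646656, 100823)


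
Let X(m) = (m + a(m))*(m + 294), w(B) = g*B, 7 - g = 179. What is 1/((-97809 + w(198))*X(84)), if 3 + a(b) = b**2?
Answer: -1/355743550890 ≈ -2.8110e-12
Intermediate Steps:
g = -172 (g = 7 - 1*179 = 7 - 179 = -172)
a(b) = -3 + b**2
w(B) = -172*B
X(m) = (294 + m)*(-3 + m + m**2) (X(m) = (m + (-3 + m**2))*(m + 294) = (-3 + m + m**2)*(294 + m) = (294 + m)*(-3 + m + m**2))
1/((-97809 + w(198))*X(84)) = 1/((-97809 - 172*198)*(-882 + 84**3 + 291*84 + 295*84**2)) = 1/((-97809 - 34056)*(-882 + 592704 + 24444 + 295*7056)) = 1/((-131865)*(-882 + 592704 + 24444 + 2081520)) = -1/131865/2697786 = -1/131865*1/2697786 = -1/355743550890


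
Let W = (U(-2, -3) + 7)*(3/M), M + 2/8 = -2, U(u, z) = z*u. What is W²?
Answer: 2704/9 ≈ 300.44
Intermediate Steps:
U(u, z) = u*z
M = -9/4 (M = -¼ - 2 = -9/4 ≈ -2.2500)
W = -52/3 (W = (-2*(-3) + 7)*(3/(-9/4)) = (6 + 7)*(3*(-4/9)) = 13*(-4/3) = -52/3 ≈ -17.333)
W² = (-52/3)² = 2704/9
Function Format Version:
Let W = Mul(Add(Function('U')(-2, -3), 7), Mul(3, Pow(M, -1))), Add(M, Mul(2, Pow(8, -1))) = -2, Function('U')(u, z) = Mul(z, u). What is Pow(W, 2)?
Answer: Rational(2704, 9) ≈ 300.44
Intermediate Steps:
Function('U')(u, z) = Mul(u, z)
M = Rational(-9, 4) (M = Add(Rational(-1, 4), -2) = Rational(-9, 4) ≈ -2.2500)
W = Rational(-52, 3) (W = Mul(Add(Mul(-2, -3), 7), Mul(3, Pow(Rational(-9, 4), -1))) = Mul(Add(6, 7), Mul(3, Rational(-4, 9))) = Mul(13, Rational(-4, 3)) = Rational(-52, 3) ≈ -17.333)
Pow(W, 2) = Pow(Rational(-52, 3), 2) = Rational(2704, 9)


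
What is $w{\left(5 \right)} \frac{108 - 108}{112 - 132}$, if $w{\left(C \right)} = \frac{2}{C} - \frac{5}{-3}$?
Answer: $0$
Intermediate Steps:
$w{\left(C \right)} = \frac{5}{3} + \frac{2}{C}$ ($w{\left(C \right)} = \frac{2}{C} - - \frac{5}{3} = \frac{2}{C} + \frac{5}{3} = \frac{5}{3} + \frac{2}{C}$)
$w{\left(5 \right)} \frac{108 - 108}{112 - 132} = \left(\frac{5}{3} + \frac{2}{5}\right) \frac{108 - 108}{112 - 132} = \left(\frac{5}{3} + 2 \cdot \frac{1}{5}\right) \frac{0}{-20} = \left(\frac{5}{3} + \frac{2}{5}\right) 0 \left(- \frac{1}{20}\right) = \frac{31}{15} \cdot 0 = 0$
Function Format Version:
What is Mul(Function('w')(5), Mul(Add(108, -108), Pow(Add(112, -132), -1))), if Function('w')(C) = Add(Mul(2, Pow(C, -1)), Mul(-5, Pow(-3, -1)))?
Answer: 0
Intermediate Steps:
Function('w')(C) = Add(Rational(5, 3), Mul(2, Pow(C, -1))) (Function('w')(C) = Add(Mul(2, Pow(C, -1)), Mul(-5, Rational(-1, 3))) = Add(Mul(2, Pow(C, -1)), Rational(5, 3)) = Add(Rational(5, 3), Mul(2, Pow(C, -1))))
Mul(Function('w')(5), Mul(Add(108, -108), Pow(Add(112, -132), -1))) = Mul(Add(Rational(5, 3), Mul(2, Pow(5, -1))), Mul(Add(108, -108), Pow(Add(112, -132), -1))) = Mul(Add(Rational(5, 3), Mul(2, Rational(1, 5))), Mul(0, Pow(-20, -1))) = Mul(Add(Rational(5, 3), Rational(2, 5)), Mul(0, Rational(-1, 20))) = Mul(Rational(31, 15), 0) = 0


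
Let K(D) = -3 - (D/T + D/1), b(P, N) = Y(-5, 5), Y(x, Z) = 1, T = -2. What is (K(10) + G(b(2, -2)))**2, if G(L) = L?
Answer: 49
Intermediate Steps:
b(P, N) = 1
K(D) = -3 - D/2 (K(D) = -3 - (D/(-2) + D/1) = -3 - (D*(-1/2) + D*1) = -3 - (-D/2 + D) = -3 - D/2)
(K(10) + G(b(2, -2)))**2 = ((-3 - 1/2*10) + 1)**2 = ((-3 - 5) + 1)**2 = (-8 + 1)**2 = (-7)**2 = 49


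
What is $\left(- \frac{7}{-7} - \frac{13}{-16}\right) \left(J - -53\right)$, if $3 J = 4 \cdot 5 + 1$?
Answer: $\frac{435}{4} \approx 108.75$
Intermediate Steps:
$J = 7$ ($J = \frac{4 \cdot 5 + 1}{3} = \frac{20 + 1}{3} = \frac{1}{3} \cdot 21 = 7$)
$\left(- \frac{7}{-7} - \frac{13}{-16}\right) \left(J - -53\right) = \left(- \frac{7}{-7} - \frac{13}{-16}\right) \left(7 - -53\right) = \left(\left(-7\right) \left(- \frac{1}{7}\right) - - \frac{13}{16}\right) \left(7 + 53\right) = \left(1 + \frac{13}{16}\right) 60 = \frac{29}{16} \cdot 60 = \frac{435}{4}$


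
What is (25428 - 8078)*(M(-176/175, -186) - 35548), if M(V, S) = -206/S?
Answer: -57356688350/93 ≈ -6.1674e+8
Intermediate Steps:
(25428 - 8078)*(M(-176/175, -186) - 35548) = (25428 - 8078)*(-206/(-186) - 35548) = 17350*(-206*(-1/186) - 35548) = 17350*(103/93 - 35548) = 17350*(-3305861/93) = -57356688350/93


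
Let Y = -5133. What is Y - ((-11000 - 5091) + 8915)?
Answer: 2043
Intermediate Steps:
Y - ((-11000 - 5091) + 8915) = -5133 - ((-11000 - 5091) + 8915) = -5133 - (-16091 + 8915) = -5133 - 1*(-7176) = -5133 + 7176 = 2043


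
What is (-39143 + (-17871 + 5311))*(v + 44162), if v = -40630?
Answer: -182614996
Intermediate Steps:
(-39143 + (-17871 + 5311))*(v + 44162) = (-39143 + (-17871 + 5311))*(-40630 + 44162) = (-39143 - 12560)*3532 = -51703*3532 = -182614996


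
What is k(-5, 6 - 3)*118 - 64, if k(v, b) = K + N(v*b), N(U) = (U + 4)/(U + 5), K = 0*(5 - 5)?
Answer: 329/5 ≈ 65.800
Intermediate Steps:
K = 0 (K = 0*0 = 0)
N(U) = (4 + U)/(5 + U)
k(v, b) = (4 + b*v)/(5 + b*v) (k(v, b) = 0 + (4 + v*b)/(5 + v*b) = 0 + (4 + b*v)/(5 + b*v) = (4 + b*v)/(5 + b*v))
k(-5, 6 - 3)*118 - 64 = ((4 + (6 - 3)*(-5))/(5 + (6 - 3)*(-5)))*118 - 64 = ((4 + 3*(-5))/(5 + 3*(-5)))*118 - 64 = ((4 - 15)/(5 - 15))*118 - 64 = (-11/(-10))*118 - 64 = -1/10*(-11)*118 - 64 = (11/10)*118 - 64 = 649/5 - 64 = 329/5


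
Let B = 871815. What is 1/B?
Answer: 1/871815 ≈ 1.1470e-6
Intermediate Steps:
1/B = 1/871815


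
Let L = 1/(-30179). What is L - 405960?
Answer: -12251466841/30179 ≈ -4.0596e+5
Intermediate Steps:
L = -1/30179 ≈ -3.3136e-5
L - 405960 = -1/30179 - 405960 = -12251466841/30179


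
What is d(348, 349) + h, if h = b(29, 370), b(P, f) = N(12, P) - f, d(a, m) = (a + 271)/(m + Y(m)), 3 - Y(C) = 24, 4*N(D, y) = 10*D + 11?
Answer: -109999/328 ≈ -335.36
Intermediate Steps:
N(D, y) = 11/4 + 5*D/2 (N(D, y) = (10*D + 11)/4 = (11 + 10*D)/4 = 11/4 + 5*D/2)
Y(C) = -21 (Y(C) = 3 - 1*24 = 3 - 24 = -21)
d(a, m) = (271 + a)/(-21 + m) (d(a, m) = (a + 271)/(m - 21) = (271 + a)/(-21 + m))
b(P, f) = 131/4 - f (b(P, f) = (11/4 + (5/2)*12) - f = (11/4 + 30) - f = 131/4 - f)
h = -1349/4 (h = 131/4 - 1*370 = 131/4 - 370 = -1349/4 ≈ -337.25)
d(348, 349) + h = (271 + 348)/(-21 + 349) - 1349/4 = 619/328 - 1349/4 = -109999/328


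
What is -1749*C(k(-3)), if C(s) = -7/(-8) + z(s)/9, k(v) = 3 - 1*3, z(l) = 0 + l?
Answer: -12243/8 ≈ -1530.4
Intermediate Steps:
z(l) = l
k(v) = 0 (k(v) = 3 - 3 = 0)
C(s) = 7/8 + s/9 (C(s) = -7/(-8) + s/9 = -7*(-⅛) + s*(⅑) = 7/8 + s/9)
-1749*C(k(-3)) = -1749*(7/8 + (⅑)*0) = -1749*(7/8 + 0) = -1749*7/8 = -12243/8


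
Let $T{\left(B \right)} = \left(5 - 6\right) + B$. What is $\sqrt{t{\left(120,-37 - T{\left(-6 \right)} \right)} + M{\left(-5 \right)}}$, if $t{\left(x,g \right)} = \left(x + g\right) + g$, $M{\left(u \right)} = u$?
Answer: $\sqrt{55} \approx 7.4162$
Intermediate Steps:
$T{\left(B \right)} = -1 + B$ ($T{\left(B \right)} = \left(5 - 6\right) + B = -1 + B$)
$t{\left(x,g \right)} = x + 2 g$ ($t{\left(x,g \right)} = \left(g + x\right) + g = x + 2 g$)
$\sqrt{t{\left(120,-37 - T{\left(-6 \right)} \right)} + M{\left(-5 \right)}} = \sqrt{\left(120 + 2 \left(-37 - \left(-1 - 6\right)\right)\right) - 5} = \sqrt{\left(120 + 2 \left(-37 - -7\right)\right) - 5} = \sqrt{\left(120 + 2 \left(-37 + 7\right)\right) - 5} = \sqrt{\left(120 + 2 \left(-30\right)\right) - 5} = \sqrt{\left(120 - 60\right) - 5} = \sqrt{60 - 5} = \sqrt{55}$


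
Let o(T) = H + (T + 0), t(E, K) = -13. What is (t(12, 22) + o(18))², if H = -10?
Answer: 25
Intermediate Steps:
o(T) = -10 + T (o(T) = -10 + (T + 0) = -10 + T)
(t(12, 22) + o(18))² = (-13 + (-10 + 18))² = (-13 + 8)² = (-5)² = 25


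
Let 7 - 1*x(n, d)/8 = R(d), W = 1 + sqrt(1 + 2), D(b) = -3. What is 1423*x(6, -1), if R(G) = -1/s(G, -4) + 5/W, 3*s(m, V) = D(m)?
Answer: 96764 - 28460*sqrt(3) ≈ 47470.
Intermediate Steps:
s(m, V) = -1 (s(m, V) = (1/3)*(-3) = -1)
W = 1 + sqrt(3) ≈ 2.7321
R(G) = 1 + 5/(1 + sqrt(3)) (R(G) = -1/(-1) + 5/(1 + sqrt(3)) = -1*(-1) + 5/(1 + sqrt(3)) = 1 + 5/(1 + sqrt(3)))
x(n, d) = 68 - 20*sqrt(3) (x(n, d) = 56 - 8*(-3/2 + 5*sqrt(3)/2) = 56 + (12 - 20*sqrt(3)) = 68 - 20*sqrt(3))
1423*x(6, -1) = 1423*(68 - 20*sqrt(3)) = 96764 - 28460*sqrt(3)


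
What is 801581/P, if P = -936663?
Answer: -801581/936663 ≈ -0.85578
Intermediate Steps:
801581/P = 801581/(-936663) = 801581*(-1/936663) = -801581/936663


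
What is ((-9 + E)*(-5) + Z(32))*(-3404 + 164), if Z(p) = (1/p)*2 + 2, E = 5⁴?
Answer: 19945035/2 ≈ 9.9725e+6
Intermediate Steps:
E = 625
Z(p) = 2 + 2/p (Z(p) = 2/p + 2 = 2 + 2/p)
((-9 + E)*(-5) + Z(32))*(-3404 + 164) = ((-9 + 625)*(-5) + (2 + 2/32))*(-3404 + 164) = (616*(-5) + (2 + 2*(1/32)))*(-3240) = (-3080 + (2 + 1/16))*(-3240) = (-3080 + 33/16)*(-3240) = -49247/16*(-3240) = 19945035/2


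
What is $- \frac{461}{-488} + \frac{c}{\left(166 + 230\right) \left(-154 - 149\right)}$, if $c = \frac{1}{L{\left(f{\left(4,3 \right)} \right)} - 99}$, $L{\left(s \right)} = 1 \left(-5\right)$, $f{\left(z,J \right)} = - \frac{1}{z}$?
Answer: $\frac{719088145}{761203872} \approx 0.94467$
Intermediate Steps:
$L{\left(s \right)} = -5$
$c = - \frac{1}{104}$ ($c = \frac{1}{-5 - 99} = \frac{1}{-104} = - \frac{1}{104} \approx -0.0096154$)
$- \frac{461}{-488} + \frac{c}{\left(166 + 230\right) \left(-154 - 149\right)} = - \frac{461}{-488} - \frac{1}{104 \left(166 + 230\right) \left(-154 - 149\right)} = \left(-461\right) \left(- \frac{1}{488}\right) - \frac{1}{104 \cdot 396 \left(-303\right)} = \frac{461}{488} - \frac{1}{104 \left(-119988\right)} = \frac{461}{488} - - \frac{1}{12478752} = \frac{461}{488} + \frac{1}{12478752} = \frac{719088145}{761203872}$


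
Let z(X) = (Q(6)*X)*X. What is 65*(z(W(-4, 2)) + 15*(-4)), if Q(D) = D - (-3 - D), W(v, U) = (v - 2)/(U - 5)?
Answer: 0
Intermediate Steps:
W(v, U) = (-2 + v)/(-5 + U)
Q(D) = 3 + 2*D (Q(D) = D + (3 + D) = 3 + 2*D)
z(X) = 15*X**2 (z(X) = ((3 + 2*6)*X)*X = ((3 + 12)*X)*X = (15*X)*X = 15*X**2)
65*(z(W(-4, 2)) + 15*(-4)) = 65*(15*((-2 - 4)/(-5 + 2))**2 + 15*(-4)) = 65*(15*(-6/(-3))**2 - 60) = 65*(15*(-1/3*(-6))**2 - 60) = 65*(15*2**2 - 60) = 65*(15*4 - 60) = 65*(60 - 60) = 65*0 = 0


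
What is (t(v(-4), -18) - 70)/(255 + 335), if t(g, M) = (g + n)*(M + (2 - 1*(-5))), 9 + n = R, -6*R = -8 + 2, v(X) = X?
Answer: 31/295 ≈ 0.10508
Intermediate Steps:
R = 1 (R = -(-8 + 2)/6 = -⅙*(-6) = 1)
n = -8 (n = -9 + 1 = -8)
t(g, M) = (-8 + g)*(7 + M) (t(g, M) = (g - 8)*(M + (2 - 1*(-5))) = (-8 + g)*(M + (2 + 5)) = (-8 + g)*(M + 7) = (-8 + g)*(7 + M))
(t(v(-4), -18) - 70)/(255 + 335) = ((-56 - 8*(-18) + 7*(-4) - 18*(-4)) - 70)/(255 + 335) = ((-56 + 144 - 28 + 72) - 70)/590 = (132 - 70)*(1/590) = 62*(1/590) = 31/295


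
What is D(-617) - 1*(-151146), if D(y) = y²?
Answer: 531835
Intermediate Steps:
D(-617) - 1*(-151146) = (-617)² - 1*(-151146) = 380689 + 151146 = 531835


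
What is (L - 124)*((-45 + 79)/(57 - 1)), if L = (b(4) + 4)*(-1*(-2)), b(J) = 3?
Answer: -935/14 ≈ -66.786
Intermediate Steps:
L = 14 (L = (3 + 4)*(-1*(-2)) = 7*2 = 14)
(L - 124)*((-45 + 79)/(57 - 1)) = (14 - 124)*((-45 + 79)/(57 - 1)) = -3740/56 = -110*17/28 = -935/14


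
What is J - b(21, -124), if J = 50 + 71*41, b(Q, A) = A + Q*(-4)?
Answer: 3169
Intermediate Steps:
b(Q, A) = A - 4*Q
J = 2961 (J = 50 + 2911 = 2961)
J - b(21, -124) = 2961 - (-124 - 4*21) = 2961 - (-124 - 84) = 2961 - 1*(-208) = 2961 + 208 = 3169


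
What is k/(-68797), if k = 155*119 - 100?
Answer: -18345/68797 ≈ -0.26665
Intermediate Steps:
k = 18345 (k = 18445 - 100 = 18345)
k/(-68797) = 18345/(-68797) = 18345*(-1/68797) = -18345/68797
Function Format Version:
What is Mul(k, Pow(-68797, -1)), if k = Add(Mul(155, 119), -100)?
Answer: Rational(-18345, 68797) ≈ -0.26665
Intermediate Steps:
k = 18345 (k = Add(18445, -100) = 18345)
Mul(k, Pow(-68797, -1)) = Mul(18345, Pow(-68797, -1)) = Mul(18345, Rational(-1, 68797)) = Rational(-18345, 68797)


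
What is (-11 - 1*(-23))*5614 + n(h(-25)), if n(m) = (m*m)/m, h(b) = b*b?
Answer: 67993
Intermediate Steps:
h(b) = b²
n(m) = m (n(m) = m²/m = m)
(-11 - 1*(-23))*5614 + n(h(-25)) = (-11 - 1*(-23))*5614 + (-25)² = (-11 + 23)*5614 + 625 = 12*5614 + 625 = 67368 + 625 = 67993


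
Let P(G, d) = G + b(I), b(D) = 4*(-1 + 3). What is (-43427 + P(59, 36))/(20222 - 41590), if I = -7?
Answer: 5420/2671 ≈ 2.0292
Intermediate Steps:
b(D) = 8 (b(D) = 4*2 = 8)
P(G, d) = 8 + G (P(G, d) = G + 8 = 8 + G)
(-43427 + P(59, 36))/(20222 - 41590) = (-43427 + (8 + 59))/(20222 - 41590) = (-43427 + 67)/(-21368) = -43360*(-1/21368) = 5420/2671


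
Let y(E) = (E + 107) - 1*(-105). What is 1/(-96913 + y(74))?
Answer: -1/96627 ≈ -1.0349e-5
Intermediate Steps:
y(E) = 212 + E (y(E) = (107 + E) + 105 = 212 + E)
1/(-96913 + y(74)) = 1/(-96913 + (212 + 74)) = 1/(-96913 + 286) = 1/(-96627) = -1/96627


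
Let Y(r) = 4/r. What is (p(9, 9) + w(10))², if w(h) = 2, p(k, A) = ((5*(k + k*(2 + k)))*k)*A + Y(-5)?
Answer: 47832314436/25 ≈ 1.9133e+9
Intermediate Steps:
p(k, A) = -⅘ + A*k*(5*k + 5*k*(2 + k)) (p(k, A) = ((5*(k + k*(2 + k)))*k)*A + 4/(-5) = ((5*k + 5*k*(2 + k))*k)*A + 4*(-⅕) = (k*(5*k + 5*k*(2 + k)))*A - ⅘ = A*k*(5*k + 5*k*(2 + k)) - ⅘ = -⅘ + A*k*(5*k + 5*k*(2 + k)))
(p(9, 9) + w(10))² = ((-⅘ + 5*9*9³ + 15*9*9²) + 2)² = ((-⅘ + 5*9*729 + 15*9*81) + 2)² = ((-⅘ + 32805 + 10935) + 2)² = (218696/5 + 2)² = (218706/5)² = 47832314436/25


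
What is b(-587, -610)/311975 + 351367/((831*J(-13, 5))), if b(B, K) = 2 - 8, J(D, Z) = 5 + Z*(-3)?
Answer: -21923553937/518502450 ≈ -42.282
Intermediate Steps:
J(D, Z) = 5 - 3*Z
b(B, K) = -6
b(-587, -610)/311975 + 351367/((831*J(-13, 5))) = -6/311975 + 351367/((831*(5 - 3*5))) = -6*1/311975 + 351367/((831*(5 - 15))) = -6/311975 + 351367/((831*(-10))) = -6/311975 + 351367/(-8310) = -6/311975 + 351367*(-1/8310) = -6/311975 - 351367/8310 = -21923553937/518502450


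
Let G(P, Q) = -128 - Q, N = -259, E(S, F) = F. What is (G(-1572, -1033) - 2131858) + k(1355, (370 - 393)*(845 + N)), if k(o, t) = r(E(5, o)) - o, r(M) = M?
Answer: -2130953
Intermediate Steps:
k(o, t) = 0 (k(o, t) = o - o = 0)
(G(-1572, -1033) - 2131858) + k(1355, (370 - 393)*(845 + N)) = ((-128 - 1*(-1033)) - 2131858) + 0 = ((-128 + 1033) - 2131858) + 0 = (905 - 2131858) + 0 = -2130953 + 0 = -2130953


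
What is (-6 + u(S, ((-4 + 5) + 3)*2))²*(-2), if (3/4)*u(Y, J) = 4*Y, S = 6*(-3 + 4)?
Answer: -1352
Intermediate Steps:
S = 6 (S = 6*1 = 6)
u(Y, J) = 16*Y/3 (u(Y, J) = 4*(4*Y)/3 = 16*Y/3)
(-6 + u(S, ((-4 + 5) + 3)*2))²*(-2) = (-6 + (16/3)*6)²*(-2) = (-6 + 32)²*(-2) = 26²*(-2) = 676*(-2) = -1352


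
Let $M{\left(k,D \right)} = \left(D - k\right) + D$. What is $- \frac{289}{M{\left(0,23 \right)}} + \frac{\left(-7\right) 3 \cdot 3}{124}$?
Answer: $- \frac{19367}{2852} \approx -6.7907$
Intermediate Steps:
$M{\left(k,D \right)} = - k + 2 D$
$- \frac{289}{M{\left(0,23 \right)}} + \frac{\left(-7\right) 3 \cdot 3}{124} = - \frac{289}{\left(-1\right) 0 + 2 \cdot 23} + \frac{\left(-7\right) 3 \cdot 3}{124} = - \frac{289}{0 + 46} + \left(-21\right) 3 \cdot \frac{1}{124} = - \frac{289}{46} - \frac{63}{124} = - \frac{19367}{2852}$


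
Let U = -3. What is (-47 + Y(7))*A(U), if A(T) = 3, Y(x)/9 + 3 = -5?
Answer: -357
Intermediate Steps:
Y(x) = -72 (Y(x) = -27 + 9*(-5) = -27 - 45 = -72)
(-47 + Y(7))*A(U) = (-47 - 72)*3 = -119*3 = -357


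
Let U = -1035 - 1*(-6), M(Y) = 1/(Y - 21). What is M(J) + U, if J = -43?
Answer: -65857/64 ≈ -1029.0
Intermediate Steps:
M(Y) = 1/(-21 + Y)
U = -1029 (U = -1035 + 6 = -1029)
M(J) + U = 1/(-21 - 43) - 1029 = 1/(-64) - 1029 = -1/64 - 1029 = -65857/64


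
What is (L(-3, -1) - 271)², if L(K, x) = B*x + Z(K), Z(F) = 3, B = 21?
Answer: 83521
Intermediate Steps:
L(K, x) = 3 + 21*x (L(K, x) = 21*x + 3 = 3 + 21*x)
(L(-3, -1) - 271)² = ((3 + 21*(-1)) - 271)² = ((3 - 21) - 271)² = (-18 - 271)² = (-289)² = 83521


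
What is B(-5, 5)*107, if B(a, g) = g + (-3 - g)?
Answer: -321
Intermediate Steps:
B(a, g) = -3
B(-5, 5)*107 = -3*107 = -321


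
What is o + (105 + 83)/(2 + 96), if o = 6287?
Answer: 308157/49 ≈ 6288.9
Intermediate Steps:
o + (105 + 83)/(2 + 96) = 6287 + (105 + 83)/(2 + 96) = 6287 + 188/98 = 6287 + (1/98)*188 = 6287 + 94/49 = 308157/49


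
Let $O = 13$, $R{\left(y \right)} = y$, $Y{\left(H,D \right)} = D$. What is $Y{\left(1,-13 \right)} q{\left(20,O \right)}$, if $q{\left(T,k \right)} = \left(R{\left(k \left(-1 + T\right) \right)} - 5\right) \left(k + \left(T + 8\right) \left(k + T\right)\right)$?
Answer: $-2947802$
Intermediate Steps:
$q{\left(T,k \right)} = \left(-5 + k \left(-1 + T\right)\right) \left(k + \left(8 + T\right) \left(T + k\right)\right)$ ($q{\left(T,k \right)} = \left(k \left(-1 + T\right) - 5\right) \left(k + \left(T + 8\right) \left(k + T\right)\right) = \left(-5 + k \left(-1 + T\right)\right) \left(k + \left(8 + T\right) \left(T + k\right)\right)$)
$Y{\left(1,-13 \right)} q{\left(20,O \right)} = - 13 \left(\left(-45\right) 13 - 800 - 9 \cdot 13^{2} - 5 \cdot 20^{2} + 13 \cdot 20^{3} + 20^{2} \cdot 13^{2} - 260 \cdot 13 + 7 \cdot 13 \cdot 20^{2} + 8 \cdot 20 \cdot 13^{2}\right) = - 13 \left(-585 - 800 - 1521 - 2000 + 13 \cdot 8000 + 400 \cdot 169 - 3380 + 7 \cdot 13 \cdot 400 + 8 \cdot 20 \cdot 169\right) = - 13 \left(-585 - 800 - 1521 - 2000 + 104000 + 67600 - 3380 + 36400 + 27040\right) = \left(-13\right) 226754 = -2947802$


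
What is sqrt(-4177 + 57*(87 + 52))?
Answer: sqrt(3746) ≈ 61.205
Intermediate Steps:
sqrt(-4177 + 57*(87 + 52)) = sqrt(-4177 + 57*139) = sqrt(-4177 + 7923) = sqrt(3746)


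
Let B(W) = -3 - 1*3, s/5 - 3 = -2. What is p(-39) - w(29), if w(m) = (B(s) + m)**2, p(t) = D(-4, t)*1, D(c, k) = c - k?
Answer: -494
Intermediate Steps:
s = 5 (s = 15 + 5*(-2) = 15 - 10 = 5)
p(t) = -4 - t (p(t) = (-4 - t)*1 = -4 - t)
B(W) = -6 (B(W) = -3 - 3 = -6)
w(m) = (-6 + m)**2
p(-39) - w(29) = (-4 - 1*(-39)) - (-6 + 29)**2 = (-4 + 39) - 1*23**2 = 35 - 1*529 = 35 - 529 = -494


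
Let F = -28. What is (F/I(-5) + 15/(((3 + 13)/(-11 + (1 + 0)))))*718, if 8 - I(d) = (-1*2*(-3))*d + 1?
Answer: -1076641/148 ≈ -7274.6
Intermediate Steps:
I(d) = 7 - 6*d (I(d) = 8 - ((-1*2*(-3))*d + 1) = 8 - ((-2*(-3))*d + 1) = 8 - (6*d + 1) = 8 - (1 + 6*d) = 8 + (-1 - 6*d) = 7 - 6*d)
(F/I(-5) + 15/(((3 + 13)/(-11 + (1 + 0)))))*718 = (-28/(7 - 6*(-5)) + 15/(((3 + 13)/(-11 + (1 + 0)))))*718 = (-28/(7 + 30) + 15/((16/(-11 + 1))))*718 = (-28/37 + 15/((16/(-10))))*718 = (-28*1/37 + 15/((16*(-⅒))))*718 = (-28/37 + 15/(-8/5))*718 = (-28/37 + 15*(-5/8))*718 = (-28/37 - 75/8)*718 = -2999/296*718 = -1076641/148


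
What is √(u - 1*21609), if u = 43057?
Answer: 2*√5362 ≈ 146.45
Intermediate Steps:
√(u - 1*21609) = √(43057 - 1*21609) = √(43057 - 21609) = √21448 = 2*√5362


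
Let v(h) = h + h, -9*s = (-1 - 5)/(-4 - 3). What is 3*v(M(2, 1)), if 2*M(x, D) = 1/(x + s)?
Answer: 63/40 ≈ 1.5750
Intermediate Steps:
s = -2/21 (s = -(-1 - 5)/(9*(-4 - 3)) = -(-2)/(3*(-7)) = -(-2)*(-1)/(3*7) = -⅑*6/7 = -2/21 ≈ -0.095238)
M(x, D) = 1/(2*(-2/21 + x)) (M(x, D) = 1/(2*(x - 2/21)) = 1/(2*(-2/21 + x)))
v(h) = 2*h
3*v(M(2, 1)) = 3*(2*(21/(2*(-2 + 21*2)))) = 3*(2*(21/(2*(-2 + 42)))) = 3*(2*((21/2)/40)) = 3*(2*((21/2)*(1/40))) = 3*(2*(21/80)) = 3*(21/40) = 63/40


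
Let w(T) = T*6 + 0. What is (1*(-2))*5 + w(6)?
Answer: 26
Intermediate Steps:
w(T) = 6*T (w(T) = 6*T + 0 = 6*T)
(1*(-2))*5 + w(6) = (1*(-2))*5 + 6*6 = -2*5 + 36 = -10 + 36 = 26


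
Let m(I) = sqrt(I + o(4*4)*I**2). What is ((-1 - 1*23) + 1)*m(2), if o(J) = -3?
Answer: -23*I*sqrt(10) ≈ -72.732*I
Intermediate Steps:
m(I) = sqrt(I - 3*I**2)
((-1 - 1*23) + 1)*m(2) = ((-1 - 1*23) + 1)*sqrt(2*(1 - 3*2)) = ((-1 - 23) + 1)*sqrt(2*(1 - 6)) = (-24 + 1)*sqrt(2*(-5)) = -23*I*sqrt(10)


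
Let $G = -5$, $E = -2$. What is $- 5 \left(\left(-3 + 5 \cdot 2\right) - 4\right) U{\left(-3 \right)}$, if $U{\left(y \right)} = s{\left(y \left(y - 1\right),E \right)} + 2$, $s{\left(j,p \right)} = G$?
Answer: $45$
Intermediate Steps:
$s{\left(j,p \right)} = -5$
$U{\left(y \right)} = -3$ ($U{\left(y \right)} = -5 + 2 = -3$)
$- 5 \left(\left(-3 + 5 \cdot 2\right) - 4\right) U{\left(-3 \right)} = - 5 \left(\left(-3 + 5 \cdot 2\right) - 4\right) \left(-3\right) = - 5 \left(\left(-3 + 10\right) - 4\right) \left(-3\right) = - 5 \left(7 - 4\right) \left(-3\right) = - 5 \cdot 3 \left(-3\right) = \left(-5\right) \left(-9\right) = 45$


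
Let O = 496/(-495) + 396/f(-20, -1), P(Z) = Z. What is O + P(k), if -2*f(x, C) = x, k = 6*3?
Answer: 28016/495 ≈ 56.598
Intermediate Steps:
k = 18
f(x, C) = -x/2
O = 19106/495 (O = 496/(-495) + 396/((-1/2*(-20))) = 496*(-1/495) + 396/10 = -496/495 + 396*(1/10) = -496/495 + 198/5 = 19106/495 ≈ 38.598)
O + P(k) = 19106/495 + 18 = 28016/495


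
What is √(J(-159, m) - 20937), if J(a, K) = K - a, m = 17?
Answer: I*√20761 ≈ 144.09*I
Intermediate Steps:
√(J(-159, m) - 20937) = √((17 - 1*(-159)) - 20937) = √((17 + 159) - 20937) = √(176 - 20937) = √(-20761) = I*√20761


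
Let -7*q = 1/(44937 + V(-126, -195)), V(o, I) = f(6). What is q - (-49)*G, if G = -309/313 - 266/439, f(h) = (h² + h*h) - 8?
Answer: -3378935638194/43284166849 ≈ -78.064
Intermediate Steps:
f(h) = -8 + 2*h² (f(h) = (h² + h²) - 8 = 2*h² - 8 = -8 + 2*h²)
G = -218909/137407 (G = -309*1/313 - 266*1/439 = -309/313 - 266/439 = -218909/137407 ≈ -1.5931)
V(o, I) = 64 (V(o, I) = -8 + 2*6² = -8 + 2*36 = -8 + 72 = 64)
q = -1/315007 (q = -1/(7*(44937 + 64)) = -⅐/45001 = -⅐*1/45001 = -1/315007 ≈ -3.1745e-6)
q - (-49)*G = -1/315007 - (-49)*(-218909)/137407 = -1/315007 - 1*10726541/137407 = -1/315007 - 10726541/137407 = -3378935638194/43284166849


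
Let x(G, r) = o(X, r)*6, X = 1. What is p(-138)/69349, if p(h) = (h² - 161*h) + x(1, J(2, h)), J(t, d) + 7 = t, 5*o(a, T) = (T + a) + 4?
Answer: 41262/69349 ≈ 0.59499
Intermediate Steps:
o(a, T) = ⅘ + T/5 + a/5 (o(a, T) = ((T + a) + 4)/5 = (4 + T + a)/5 = ⅘ + T/5 + a/5)
J(t, d) = -7 + t
x(G, r) = 6 + 6*r/5 (x(G, r) = (⅘ + r/5 + (⅕)*1)*6 = (⅘ + r/5 + ⅕)*6 = (1 + r/5)*6 = 6 + 6*r/5)
p(h) = h² - 161*h (p(h) = (h² - 161*h) + (6 + 6*(-7 + 2)/5) = (h² - 161*h) + (6 + (6/5)*(-5)) = (h² - 161*h) + (6 - 6) = (h² - 161*h) + 0 = h² - 161*h)
p(-138)/69349 = -138*(-161 - 138)/69349 = -138*(-299)*(1/69349) = 41262*(1/69349) = 41262/69349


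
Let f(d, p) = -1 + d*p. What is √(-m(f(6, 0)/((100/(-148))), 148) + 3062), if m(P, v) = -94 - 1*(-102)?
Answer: √3054 ≈ 55.263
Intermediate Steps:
m(P, v) = 8 (m(P, v) = -94 + 102 = 8)
√(-m(f(6, 0)/((100/(-148))), 148) + 3062) = √(-1*8 + 3062) = √(-8 + 3062) = √3054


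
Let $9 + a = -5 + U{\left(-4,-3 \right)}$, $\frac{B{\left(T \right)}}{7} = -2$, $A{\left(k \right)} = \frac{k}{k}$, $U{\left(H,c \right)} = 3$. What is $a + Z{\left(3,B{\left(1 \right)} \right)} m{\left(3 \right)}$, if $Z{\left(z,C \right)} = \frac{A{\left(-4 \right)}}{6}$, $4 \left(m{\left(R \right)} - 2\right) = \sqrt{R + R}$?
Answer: $- \frac{32}{3} + \frac{\sqrt{6}}{24} \approx -10.565$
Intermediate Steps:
$A{\left(k \right)} = 1$
$m{\left(R \right)} = 2 + \frac{\sqrt{2} \sqrt{R}}{4}$ ($m{\left(R \right)} = 2 + \frac{\sqrt{R + R}}{4} = 2 + \frac{\sqrt{2 R}}{4} = 2 + \frac{\sqrt{2} \sqrt{R}}{4}$)
$B{\left(T \right)} = -14$ ($B{\left(T \right)} = 7 \left(-2\right) = -14$)
$a = -11$ ($a = -9 + \left(-5 + 3\right) = -9 - 2 = -11$)
$Z{\left(z,C \right)} = \frac{1}{6}$ ($Z{\left(z,C \right)} = 1 \cdot \frac{1}{6} = \frac{1}{6}$)
$a + Z{\left(3,B{\left(1 \right)} \right)} m{\left(3 \right)} = -11 + \frac{2 + \frac{\sqrt{2} \sqrt{3}}{4}}{6} = -11 + \frac{2 + \frac{\sqrt{6}}{4}}{6} = -11 + \left(\frac{1}{3} + \frac{\sqrt{6}}{24}\right) = - \frac{32}{3} + \frac{\sqrt{6}}{24}$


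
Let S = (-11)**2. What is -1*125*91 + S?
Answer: -11254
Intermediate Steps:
S = 121
-1*125*91 + S = -1*125*91 + 121 = -125*91 + 121 = -11375 + 121 = -11254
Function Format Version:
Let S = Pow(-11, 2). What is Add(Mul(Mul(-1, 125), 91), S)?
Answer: -11254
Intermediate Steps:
S = 121
Add(Mul(Mul(-1, 125), 91), S) = Add(Mul(Mul(-1, 125), 91), 121) = Add(Mul(-125, 91), 121) = Add(-11375, 121) = -11254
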